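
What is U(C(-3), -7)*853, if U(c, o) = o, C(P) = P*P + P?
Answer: -5971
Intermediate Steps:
C(P) = P + P**2 (C(P) = P**2 + P = P + P**2)
U(C(-3), -7)*853 = -7*853 = -5971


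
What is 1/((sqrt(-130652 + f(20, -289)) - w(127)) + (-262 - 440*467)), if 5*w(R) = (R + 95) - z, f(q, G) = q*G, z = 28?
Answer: -643065/132330856502 - 25*I*sqrt(8527)/264661713004 ≈ -4.8595e-6 - 8.7226e-9*I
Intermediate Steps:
f(q, G) = G*q
w(R) = 67/5 + R/5 (w(R) = ((R + 95) - 1*28)/5 = ((95 + R) - 28)/5 = (67 + R)/5 = 67/5 + R/5)
1/((sqrt(-130652 + f(20, -289)) - w(127)) + (-262 - 440*467)) = 1/((sqrt(-130652 - 289*20) - (67/5 + (1/5)*127)) + (-262 - 440*467)) = 1/((sqrt(-130652 - 5780) - (67/5 + 127/5)) + (-262 - 205480)) = 1/((sqrt(-136432) - 1*194/5) - 205742) = 1/((4*I*sqrt(8527) - 194/5) - 205742) = 1/((-194/5 + 4*I*sqrt(8527)) - 205742) = 1/(-1028904/5 + 4*I*sqrt(8527))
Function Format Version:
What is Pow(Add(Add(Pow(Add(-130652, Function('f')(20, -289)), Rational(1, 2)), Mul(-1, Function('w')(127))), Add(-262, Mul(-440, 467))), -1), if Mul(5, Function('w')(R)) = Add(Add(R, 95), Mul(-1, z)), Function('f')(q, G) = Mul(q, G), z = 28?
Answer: Add(Rational(-643065, 132330856502), Mul(Rational(-25, 264661713004), I, Pow(8527, Rational(1, 2)))) ≈ Add(-4.8595e-6, Mul(-8.7226e-9, I))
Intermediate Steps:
Function('f')(q, G) = Mul(G, q)
Function('w')(R) = Add(Rational(67, 5), Mul(Rational(1, 5), R)) (Function('w')(R) = Mul(Rational(1, 5), Add(Add(R, 95), Mul(-1, 28))) = Mul(Rational(1, 5), Add(Add(95, R), -28)) = Mul(Rational(1, 5), Add(67, R)) = Add(Rational(67, 5), Mul(Rational(1, 5), R)))
Pow(Add(Add(Pow(Add(-130652, Function('f')(20, -289)), Rational(1, 2)), Mul(-1, Function('w')(127))), Add(-262, Mul(-440, 467))), -1) = Pow(Add(Add(Pow(Add(-130652, Mul(-289, 20)), Rational(1, 2)), Mul(-1, Add(Rational(67, 5), Mul(Rational(1, 5), 127)))), Add(-262, Mul(-440, 467))), -1) = Pow(Add(Add(Pow(Add(-130652, -5780), Rational(1, 2)), Mul(-1, Add(Rational(67, 5), Rational(127, 5)))), Add(-262, -205480)), -1) = Pow(Add(Add(Pow(-136432, Rational(1, 2)), Mul(-1, Rational(194, 5))), -205742), -1) = Pow(Add(Add(Mul(4, I, Pow(8527, Rational(1, 2))), Rational(-194, 5)), -205742), -1) = Pow(Add(Add(Rational(-194, 5), Mul(4, I, Pow(8527, Rational(1, 2)))), -205742), -1) = Pow(Add(Rational(-1028904, 5), Mul(4, I, Pow(8527, Rational(1, 2)))), -1)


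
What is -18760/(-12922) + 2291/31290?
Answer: 44043193/28880670 ≈ 1.5250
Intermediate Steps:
-18760/(-12922) + 2291/31290 = -18760*(-1/12922) + 2291*(1/31290) = 1340/923 + 2291/31290 = 44043193/28880670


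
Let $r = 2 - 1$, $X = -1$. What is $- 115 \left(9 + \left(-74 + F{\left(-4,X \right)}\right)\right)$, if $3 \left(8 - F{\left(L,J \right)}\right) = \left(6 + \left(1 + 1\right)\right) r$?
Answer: $\frac{20585}{3} \approx 6861.7$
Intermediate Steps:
$r = 1$
$F{\left(L,J \right)} = \frac{16}{3}$ ($F{\left(L,J \right)} = 8 - \frac{\left(6 + \left(1 + 1\right)\right) 1}{3} = 8 - \frac{\left(6 + 2\right) 1}{3} = 8 - \frac{8 \cdot 1}{3} = 8 - \frac{8}{3} = \frac{16}{3}$)
$- 115 \left(9 + \left(-74 + F{\left(-4,X \right)}\right)\right) = - 115 \left(9 + \left(-74 + \frac{16}{3}\right)\right) = - 115 \left(9 - \frac{206}{3}\right) = \left(-115\right) \left(- \frac{179}{3}\right) = \frac{20585}{3}$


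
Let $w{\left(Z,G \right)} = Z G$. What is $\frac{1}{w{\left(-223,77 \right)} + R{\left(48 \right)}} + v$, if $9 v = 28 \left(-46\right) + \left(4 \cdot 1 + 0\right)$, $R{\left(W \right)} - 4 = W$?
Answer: $- \frac{7326935}{51357} \approx -142.67$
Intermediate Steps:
$R{\left(W \right)} = 4 + W$
$v = - \frac{428}{3}$ ($v = \frac{28 \left(-46\right) + \left(4 \cdot 1 + 0\right)}{9} = \frac{-1288 + \left(4 + 0\right)}{9} = \frac{-1288 + 4}{9} = \frac{1}{9} \left(-1284\right) = - \frac{428}{3} \approx -142.67$)
$w{\left(Z,G \right)} = G Z$
$\frac{1}{w{\left(-223,77 \right)} + R{\left(48 \right)}} + v = \frac{1}{77 \left(-223\right) + \left(4 + 48\right)} - \frac{428}{3} = \frac{1}{-17171 + 52} - \frac{428}{3} = \frac{1}{-17119} - \frac{428}{3} = - \frac{1}{17119} - \frac{428}{3} = - \frac{7326935}{51357}$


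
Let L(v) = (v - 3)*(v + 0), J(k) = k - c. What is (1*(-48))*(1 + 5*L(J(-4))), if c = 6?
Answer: -31248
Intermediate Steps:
J(k) = -6 + k (J(k) = k - 1*6 = k - 6 = -6 + k)
L(v) = v*(-3 + v) (L(v) = (-3 + v)*v = v*(-3 + v))
(1*(-48))*(1 + 5*L(J(-4))) = (1*(-48))*(1 + 5*((-6 - 4)*(-3 + (-6 - 4)))) = -48*(1 + 5*(-10*(-3 - 10))) = -48*(1 + 5*(-10*(-13))) = -48*(1 + 5*130) = -48*(1 + 650) = -48*651 = -31248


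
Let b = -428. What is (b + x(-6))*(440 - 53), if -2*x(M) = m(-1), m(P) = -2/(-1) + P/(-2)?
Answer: -664479/4 ≈ -1.6612e+5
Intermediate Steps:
m(P) = 2 - P/2 (m(P) = -2*(-1) + P*(-½) = 2 - P/2)
x(M) = -5/4 (x(M) = -(2 - ½*(-1))/2 = -(2 + ½)/2 = -½*5/2 = -5/4)
(b + x(-6))*(440 - 53) = (-428 - 5/4)*(440 - 53) = -1717/4*387 = -664479/4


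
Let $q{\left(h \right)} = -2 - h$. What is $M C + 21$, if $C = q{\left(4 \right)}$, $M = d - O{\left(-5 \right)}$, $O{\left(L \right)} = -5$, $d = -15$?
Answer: $81$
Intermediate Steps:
$M = -10$ ($M = -15 - -5 = -15 + 5 = -10$)
$C = -6$ ($C = -2 - 4 = -6$)
$M C + 21 = \left(-10\right) \left(-6\right) + 21 = 60 + 21 = 81$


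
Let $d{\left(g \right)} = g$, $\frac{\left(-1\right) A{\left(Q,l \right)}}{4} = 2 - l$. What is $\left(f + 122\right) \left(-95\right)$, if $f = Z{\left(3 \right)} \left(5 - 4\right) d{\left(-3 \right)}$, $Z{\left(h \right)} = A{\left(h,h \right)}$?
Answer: $-10450$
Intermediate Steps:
$A{\left(Q,l \right)} = -8 + 4 l$ ($A{\left(Q,l \right)} = - 4 \left(2 - l\right) = -8 + 4 l$)
$Z{\left(h \right)} = -8 + 4 h$
$f = -12$ ($f = \left(-8 + 4 \cdot 3\right) \left(5 - 4\right) \left(-3\right) = \left(-8 + 12\right) 1 \left(-3\right) = 4 \cdot 1 \left(-3\right) = 4 \left(-3\right) = -12$)
$\left(f + 122\right) \left(-95\right) = \left(-12 + 122\right) \left(-95\right) = 110 \left(-95\right) = -10450$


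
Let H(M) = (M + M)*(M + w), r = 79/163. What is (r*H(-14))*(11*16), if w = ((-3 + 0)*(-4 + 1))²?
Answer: -26083904/163 ≈ -1.6002e+5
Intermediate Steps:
r = 79/163 (r = 79*(1/163) = 79/163 ≈ 0.48466)
w = 81 (w = (-3*(-3))² = 9² = 81)
H(M) = 2*M*(81 + M) (H(M) = (M + M)*(M + 81) = (2*M)*(81 + M) = 2*M*(81 + M))
(r*H(-14))*(11*16) = (79*(2*(-14)*(81 - 14))/163)*(11*16) = (79*(2*(-14)*67)/163)*176 = ((79/163)*(-1876))*176 = -148204/163*176 = -26083904/163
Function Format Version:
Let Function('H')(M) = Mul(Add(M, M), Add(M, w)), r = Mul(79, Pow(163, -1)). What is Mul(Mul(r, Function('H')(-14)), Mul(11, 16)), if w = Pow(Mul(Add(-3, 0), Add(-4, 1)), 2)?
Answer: Rational(-26083904, 163) ≈ -1.6002e+5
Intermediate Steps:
r = Rational(79, 163) (r = Mul(79, Rational(1, 163)) = Rational(79, 163) ≈ 0.48466)
w = 81 (w = Pow(Mul(-3, -3), 2) = Pow(9, 2) = 81)
Function('H')(M) = Mul(2, M, Add(81, M)) (Function('H')(M) = Mul(Add(M, M), Add(M, 81)) = Mul(Mul(2, M), Add(81, M)) = Mul(2, M, Add(81, M)))
Mul(Mul(r, Function('H')(-14)), Mul(11, 16)) = Mul(Mul(Rational(79, 163), Mul(2, -14, Add(81, -14))), Mul(11, 16)) = Mul(Mul(Rational(79, 163), Mul(2, -14, 67)), 176) = Mul(Mul(Rational(79, 163), -1876), 176) = Mul(Rational(-148204, 163), 176) = Rational(-26083904, 163)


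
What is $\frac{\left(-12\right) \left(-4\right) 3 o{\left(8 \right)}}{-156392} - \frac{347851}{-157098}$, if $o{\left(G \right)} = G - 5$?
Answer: $\frac{6791655907}{3071108802} \approx 2.2115$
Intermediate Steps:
$o{\left(G \right)} = -5 + G$
$\frac{\left(-12\right) \left(-4\right) 3 o{\left(8 \right)}}{-156392} - \frac{347851}{-157098} = \frac{\left(-12\right) \left(-4\right) 3 \left(-5 + 8\right)}{-156392} - \frac{347851}{-157098} = 48 \cdot 3 \cdot 3 \left(- \frac{1}{156392}\right) - - \frac{347851}{157098} = 144 \cdot 3 \left(- \frac{1}{156392}\right) + \frac{347851}{157098} = 432 \left(- \frac{1}{156392}\right) + \frac{347851}{157098} = - \frac{54}{19549} + \frac{347851}{157098} = \frac{6791655907}{3071108802}$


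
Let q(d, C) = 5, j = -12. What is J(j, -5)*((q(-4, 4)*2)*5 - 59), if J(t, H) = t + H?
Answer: 153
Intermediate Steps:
J(t, H) = H + t
J(j, -5)*((q(-4, 4)*2)*5 - 59) = (-5 - 12)*((5*2)*5 - 59) = -17*(10*5 - 59) = -17*(50 - 59) = -17*(-9) = 153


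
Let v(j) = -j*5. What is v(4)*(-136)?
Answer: 2720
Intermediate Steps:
v(j) = -5*j
v(4)*(-136) = -5*4*(-136) = -20*(-136) = 2720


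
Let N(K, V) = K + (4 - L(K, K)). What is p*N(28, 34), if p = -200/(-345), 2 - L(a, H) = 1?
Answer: 1240/69 ≈ 17.971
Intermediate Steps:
L(a, H) = 1 (L(a, H) = 2 - 1*1 = 2 - 1 = 1)
N(K, V) = 3 + K (N(K, V) = K + (4 - 1*1) = K + (4 - 1) = K + 3 = 3 + K)
p = 40/69 (p = -200*(-1/345) = 40/69 ≈ 0.57971)
p*N(28, 34) = 40*(3 + 28)/69 = (40/69)*31 = 1240/69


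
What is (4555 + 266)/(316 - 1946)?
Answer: -4821/1630 ≈ -2.9577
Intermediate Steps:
(4555 + 266)/(316 - 1946) = 4821/(-1630) = 4821*(-1/1630) = -4821/1630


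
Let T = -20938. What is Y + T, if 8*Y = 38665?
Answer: -128839/8 ≈ -16105.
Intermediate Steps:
Y = 38665/8 (Y = (⅛)*38665 = 38665/8 ≈ 4833.1)
Y + T = 38665/8 - 20938 = -128839/8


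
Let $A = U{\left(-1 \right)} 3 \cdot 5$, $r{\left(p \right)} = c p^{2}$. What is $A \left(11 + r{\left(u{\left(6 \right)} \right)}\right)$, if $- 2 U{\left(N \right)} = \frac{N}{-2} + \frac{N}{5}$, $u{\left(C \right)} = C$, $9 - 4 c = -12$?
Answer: $-450$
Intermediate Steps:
$c = \frac{21}{4}$ ($c = \frac{9}{4} - -3 = \frac{9}{4} + 3 = \frac{21}{4} \approx 5.25$)
$U{\left(N \right)} = \frac{3 N}{20}$ ($U{\left(N \right)} = - \frac{\frac{N}{-2} + \frac{N}{5}}{2} = - \frac{N \left(- \frac{1}{2}\right) + N \frac{1}{5}}{2} = - \frac{- \frac{N}{2} + \frac{N}{5}}{2} = - \frac{\left(- \frac{3}{10}\right) N}{2} = \frac{3 N}{20}$)
$r{\left(p \right)} = \frac{21 p^{2}}{4}$
$A = - \frac{9}{4}$ ($A = \frac{3}{20} \left(-1\right) 3 \cdot 5 = \left(- \frac{3}{20}\right) 3 \cdot 5 = \left(- \frac{9}{20}\right) 5 = - \frac{9}{4} \approx -2.25$)
$A \left(11 + r{\left(u{\left(6 \right)} \right)}\right) = - \frac{9 \left(11 + \frac{21 \cdot 6^{2}}{4}\right)}{4} = - \frac{9 \left(11 + \frac{21}{4} \cdot 36\right)}{4} = - \frac{9 \left(11 + 189\right)}{4} = \left(- \frac{9}{4}\right) 200 = -450$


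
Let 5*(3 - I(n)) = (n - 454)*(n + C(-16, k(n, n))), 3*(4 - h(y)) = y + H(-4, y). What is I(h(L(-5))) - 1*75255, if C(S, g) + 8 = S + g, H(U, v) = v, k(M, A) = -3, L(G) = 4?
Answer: -3490906/45 ≈ -77576.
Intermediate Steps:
C(S, g) = -8 + S + g (C(S, g) = -8 + (S + g) = -8 + S + g)
h(y) = 4 - 2*y/3 (h(y) = 4 - (y + y)/3 = 4 - 2*y/3)
I(n) = 3 - (-454 + n)*(-27 + n)/5 (I(n) = 3 - (n - 454)*(n + (-8 - 16 - 3))/5 = 3 - (-454 + n)*(n - 27)/5 = 3 - (-454 + n)*(-27 + n)/5)
I(h(L(-5))) - 1*75255 = (-12243/5 - (4 - 2/3*4)**2/5 + 481*(4 - 2/3*4)/5) - 1*75255 = (-12243/5 - (4 - 8/3)**2/5 + 481*(4 - 8/3)/5) - 75255 = (-12243/5 - (4/3)**2/5 + (481/5)*(4/3)) - 75255 = (-12243/5 - 1/5*16/9 + 1924/15) - 75255 = (-12243/5 - 16/45 + 1924/15) - 75255 = -104431/45 - 75255 = -3490906/45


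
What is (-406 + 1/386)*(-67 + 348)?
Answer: -44036915/386 ≈ -1.1409e+5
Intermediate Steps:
(-406 + 1/386)*(-67 + 348) = (-406 + 1/386)*281 = -156715/386*281 = -44036915/386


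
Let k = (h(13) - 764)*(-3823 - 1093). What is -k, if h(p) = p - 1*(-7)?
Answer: -3657504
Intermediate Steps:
h(p) = 7 + p (h(p) = p + 7 = 7 + p)
k = 3657504 (k = ((7 + 13) - 764)*(-3823 - 1093) = (20 - 764)*(-4916) = -744*(-4916) = 3657504)
-k = -1*3657504 = -3657504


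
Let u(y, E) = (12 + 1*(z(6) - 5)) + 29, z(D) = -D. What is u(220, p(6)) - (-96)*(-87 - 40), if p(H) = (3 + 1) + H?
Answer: -12162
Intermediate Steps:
p(H) = 4 + H
u(y, E) = 30 (u(y, E) = (12 + 1*(-1*6 - 5)) + 29 = (12 + 1*(-6 - 5)) + 29 = (12 + 1*(-11)) + 29 = (12 - 11) + 29 = 1 + 29 = 30)
u(220, p(6)) - (-96)*(-87 - 40) = 30 - (-96)*(-87 - 40) = 30 - (-96)*(-127) = 30 - 1*12192 = 30 - 12192 = -12162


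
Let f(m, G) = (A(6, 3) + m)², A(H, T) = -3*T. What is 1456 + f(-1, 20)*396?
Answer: 41056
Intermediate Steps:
f(m, G) = (-9 + m)² (f(m, G) = (-3*3 + m)² = (-9 + m)²)
1456 + f(-1, 20)*396 = 1456 + (-9 - 1)²*396 = 1456 + (-10)²*396 = 1456 + 100*396 = 1456 + 39600 = 41056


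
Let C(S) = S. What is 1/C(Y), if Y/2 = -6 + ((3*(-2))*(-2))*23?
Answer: 1/540 ≈ 0.0018519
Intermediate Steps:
Y = 540 (Y = 2*(-6 + ((3*(-2))*(-2))*23) = 2*(-6 - 6*(-2)*23) = 2*(-6 + 12*23) = 2*(-6 + 276) = 2*270 = 540)
1/C(Y) = 1/540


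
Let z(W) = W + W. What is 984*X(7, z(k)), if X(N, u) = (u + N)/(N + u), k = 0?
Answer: 984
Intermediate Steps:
z(W) = 2*W
X(N, u) = 1 (X(N, u) = (N + u)/(N + u) = 1)
984*X(7, z(k)) = 984*1 = 984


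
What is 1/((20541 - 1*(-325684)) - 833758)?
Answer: -1/487533 ≈ -2.0511e-6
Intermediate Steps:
1/((20541 - 1*(-325684)) - 833758) = 1/((20541 + 325684) - 833758) = 1/(346225 - 833758) = 1/(-487533) = -1/487533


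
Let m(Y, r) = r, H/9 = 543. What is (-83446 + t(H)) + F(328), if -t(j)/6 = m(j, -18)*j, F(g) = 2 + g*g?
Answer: 551936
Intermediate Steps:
F(g) = 2 + g²
H = 4887 (H = 9*543 = 4887)
t(j) = 108*j (t(j) = -(-108)*j = 108*j)
(-83446 + t(H)) + F(328) = (-83446 + 108*4887) + (2 + 328²) = (-83446 + 527796) + (2 + 107584) = 444350 + 107586 = 551936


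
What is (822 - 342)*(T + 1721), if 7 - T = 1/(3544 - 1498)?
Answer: 282838960/341 ≈ 8.2944e+5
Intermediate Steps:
T = 14321/2046 (T = 7 - 1/(3544 - 1498) = 7 - 1/2046 = 14321/2046 ≈ 6.9995)
(822 - 342)*(T + 1721) = (822 - 342)*(14321/2046 + 1721) = 480*(3535487/2046) = 282838960/341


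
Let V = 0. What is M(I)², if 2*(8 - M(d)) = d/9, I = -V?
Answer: 64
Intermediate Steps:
I = 0 (I = -1*0 = 0)
M(d) = 8 - d/18 (M(d) = 8 - d/(2*9) = 8 - d/18)
M(I)² = (8 - 1/18*0)² = (8 + 0)² = 8² = 64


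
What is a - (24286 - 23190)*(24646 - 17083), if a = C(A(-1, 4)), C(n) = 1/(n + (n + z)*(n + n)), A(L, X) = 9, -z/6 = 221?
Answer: -196425570457/23697 ≈ -8.2890e+6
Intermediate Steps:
z = -1326 (z = -6*221 = -1326)
C(n) = 1/(n + 2*n*(-1326 + n)) (C(n) = 1/(n + (n - 1326)*(n + n)) = 1/(n + (-1326 + n)*(2*n)) = 1/(n + 2*n*(-1326 + n)))
a = -1/23697 (a = 1/(9*(-2651 + 2*9)) = 1/(9*(-2651 + 18)) = (⅑)/(-2633) = (⅑)*(-1/2633) = -1/23697 ≈ -4.2199e-5)
a - (24286 - 23190)*(24646 - 17083) = -1/23697 - (24286 - 23190)*(24646 - 17083) = -1/23697 - 1096*7563 = -1/23697 - 1*8289048 = -1/23697 - 8289048 = -196425570457/23697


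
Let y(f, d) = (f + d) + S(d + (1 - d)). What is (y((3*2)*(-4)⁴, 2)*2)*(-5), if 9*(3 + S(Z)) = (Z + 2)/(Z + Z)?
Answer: -46055/3 ≈ -15352.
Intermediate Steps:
S(Z) = -3 + (2 + Z)/(18*Z) (S(Z) = -3 + ((Z + 2)/(Z + Z))/9 = -3 + ((2 + Z)/((2*Z)))/9 = -3 + ((2 + Z)*(1/(2*Z)))/9 = -3 + ((2 + Z)/(2*Z))/9 = -3 + (2 + Z)/(18*Z))
y(f, d) = -17/6 + d + f (y(f, d) = (f + d) + (2 - 53*(d + (1 - d)))/(18*(d + (1 - d))) = (d + f) + (1/18)*(2 - 53*1)/1 = (d + f) + (1/18)*1*(2 - 53) = (d + f) + (1/18)*1*(-51) = (d + f) - 17/6 = -17/6 + d + f)
(y((3*2)*(-4)⁴, 2)*2)*(-5) = ((-17/6 + 2 + (3*2)*(-4)⁴)*2)*(-5) = ((-17/6 + 2 + 6*256)*2)*(-5) = ((-17/6 + 2 + 1536)*2)*(-5) = ((9211/6)*2)*(-5) = (9211/3)*(-5) = -46055/3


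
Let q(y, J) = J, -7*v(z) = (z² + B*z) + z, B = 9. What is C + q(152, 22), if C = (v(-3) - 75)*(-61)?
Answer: 4414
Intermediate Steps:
v(z) = -10*z/7 - z²/7 (v(z) = -((z² + 9*z) + z)/7 = -(z² + 10*z)/7 = -10*z/7 - z²/7)
C = 4392 (C = (-⅐*(-3)*(10 - 3) - 75)*(-61) = (-⅐*(-3)*7 - 75)*(-61) = (3 - 75)*(-61) = -72*(-61) = 4392)
C + q(152, 22) = 4392 + 22 = 4414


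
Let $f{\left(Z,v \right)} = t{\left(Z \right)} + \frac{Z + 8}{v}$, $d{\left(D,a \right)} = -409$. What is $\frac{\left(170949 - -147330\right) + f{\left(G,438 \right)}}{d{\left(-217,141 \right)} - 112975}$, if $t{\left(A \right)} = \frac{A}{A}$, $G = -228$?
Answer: $- \frac{34851605}{12415548} \approx -2.8071$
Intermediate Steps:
$t{\left(A \right)} = 1$
$f{\left(Z,v \right)} = 1 + \frac{8 + Z}{v}$ ($f{\left(Z,v \right)} = 1 + \frac{Z + 8}{v} = 1 + \frac{8 + Z}{v}$)
$\frac{\left(170949 - -147330\right) + f{\left(G,438 \right)}}{d{\left(-217,141 \right)} - 112975} = \frac{\left(170949 - -147330\right) + \frac{8 - 228 + 438}{438}}{-409 - 112975} = \frac{\left(170949 + 147330\right) + \frac{1}{438} \cdot 218}{-113384} = \left(318279 + \frac{109}{219}\right) \left(- \frac{1}{113384}\right) = \frac{69703210}{219} \left(- \frac{1}{113384}\right) = - \frac{34851605}{12415548}$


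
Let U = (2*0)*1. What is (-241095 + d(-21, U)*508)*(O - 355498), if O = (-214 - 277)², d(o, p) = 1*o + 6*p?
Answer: 28805967171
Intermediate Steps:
U = 0 (U = 0*1 = 0)
d(o, p) = o + 6*p
O = 241081 (O = (-491)² = 241081)
(-241095 + d(-21, U)*508)*(O - 355498) = (-241095 + (-21 + 6*0)*508)*(241081 - 355498) = (-241095 + (-21 + 0)*508)*(-114417) = (-241095 - 21*508)*(-114417) = (-241095 - 10668)*(-114417) = -251763*(-114417) = 28805967171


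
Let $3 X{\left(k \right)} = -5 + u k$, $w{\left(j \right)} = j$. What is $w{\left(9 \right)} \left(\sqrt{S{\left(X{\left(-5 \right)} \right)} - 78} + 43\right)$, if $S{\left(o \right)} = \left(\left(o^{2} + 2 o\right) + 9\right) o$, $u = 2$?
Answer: $387 + 27 i \sqrt{22} \approx 387.0 + 126.64 i$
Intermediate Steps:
$X{\left(k \right)} = - \frac{5}{3} + \frac{2 k}{3}$ ($X{\left(k \right)} = \frac{-5 + 2 k}{3} = - \frac{5}{3} + \frac{2 k}{3}$)
$S{\left(o \right)} = o \left(9 + o^{2} + 2 o\right)$ ($S{\left(o \right)} = \left(9 + o^{2} + 2 o\right) o = o \left(9 + o^{2} + 2 o\right)$)
$w{\left(9 \right)} \left(\sqrt{S{\left(X{\left(-5 \right)} \right)} - 78} + 43\right) = 9 \left(\sqrt{\left(- \frac{5}{3} + \frac{2}{3} \left(-5\right)\right) \left(9 + \left(- \frac{5}{3} + \frac{2}{3} \left(-5\right)\right)^{2} + 2 \left(- \frac{5}{3} + \frac{2}{3} \left(-5\right)\right)\right) - 78} + 43\right) = 9 \left(\sqrt{\left(- \frac{5}{3} - \frac{10}{3}\right) \left(9 + \left(- \frac{5}{3} - \frac{10}{3}\right)^{2} + 2 \left(- \frac{5}{3} - \frac{10}{3}\right)\right) - 78} + 43\right) = 9 \left(\sqrt{- 5 \left(9 + \left(-5\right)^{2} + 2 \left(-5\right)\right) - 78} + 43\right) = 9 \left(\sqrt{- 5 \left(9 + 25 - 10\right) - 78} + 43\right) = 9 \left(\sqrt{\left(-5\right) 24 - 78} + 43\right) = 9 \left(\sqrt{-120 - 78} + 43\right) = 9 \left(\sqrt{-198} + 43\right) = 9 \left(3 i \sqrt{22} + 43\right) = 9 \left(43 + 3 i \sqrt{22}\right) = 387 + 27 i \sqrt{22}$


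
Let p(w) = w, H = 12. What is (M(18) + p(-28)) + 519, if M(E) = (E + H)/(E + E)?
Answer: 2951/6 ≈ 491.83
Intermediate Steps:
M(E) = (12 + E)/(2*E) (M(E) = (E + 12)/(E + E) = (12 + E)/((2*E)) = (12 + E)*(1/(2*E)) = (12 + E)/(2*E))
(M(18) + p(-28)) + 519 = ((1/2)*(12 + 18)/18 - 28) + 519 = ((1/2)*(1/18)*30 - 28) + 519 = (5/6 - 28) + 519 = -163/6 + 519 = 2951/6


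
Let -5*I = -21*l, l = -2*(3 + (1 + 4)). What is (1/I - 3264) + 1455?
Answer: -607829/336 ≈ -1809.0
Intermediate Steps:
l = -16 (l = -2*(3 + 5) = -2*8 = -16)
I = -336/5 (I = -(-21)*(-16)/5 = -⅕*336 = -336/5 ≈ -67.200)
(1/I - 3264) + 1455 = (1/(-336/5) - 3264) + 1455 = (-5/336 - 3264) + 1455 = -1096709/336 + 1455 = -607829/336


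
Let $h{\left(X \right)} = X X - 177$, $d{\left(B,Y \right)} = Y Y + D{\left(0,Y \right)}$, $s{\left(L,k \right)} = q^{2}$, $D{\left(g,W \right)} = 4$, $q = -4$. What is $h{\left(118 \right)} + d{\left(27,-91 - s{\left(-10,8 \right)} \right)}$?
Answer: $25200$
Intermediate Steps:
$s{\left(L,k \right)} = 16$ ($s{\left(L,k \right)} = \left(-4\right)^{2} = 16$)
$d{\left(B,Y \right)} = 4 + Y^{2}$ ($d{\left(B,Y \right)} = Y Y + 4 = Y^{2} + 4 = 4 + Y^{2}$)
$h{\left(X \right)} = -177 + X^{2}$ ($h{\left(X \right)} = X^{2} - 177 = -177 + X^{2}$)
$h{\left(118 \right)} + d{\left(27,-91 - s{\left(-10,8 \right)} \right)} = \left(-177 + 118^{2}\right) + \left(4 + \left(-91 - 16\right)^{2}\right) = \left(-177 + 13924\right) + \left(4 + \left(-91 - 16\right)^{2}\right) = 13747 + \left(4 + \left(-107\right)^{2}\right) = 13747 + \left(4 + 11449\right) = 13747 + 11453 = 25200$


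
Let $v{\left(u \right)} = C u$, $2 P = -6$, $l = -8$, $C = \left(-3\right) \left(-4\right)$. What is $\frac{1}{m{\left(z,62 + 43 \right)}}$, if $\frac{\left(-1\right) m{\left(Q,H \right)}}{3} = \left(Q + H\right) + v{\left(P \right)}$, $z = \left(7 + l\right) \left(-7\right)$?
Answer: $- \frac{1}{228} \approx -0.004386$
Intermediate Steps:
$C = 12$
$z = 7$ ($z = \left(7 - 8\right) \left(-7\right) = \left(-1\right) \left(-7\right) = 7$)
$P = -3$ ($P = \frac{1}{2} \left(-6\right) = -3$)
$v{\left(u \right)} = 12 u$
$m{\left(Q,H \right)} = 108 - 3 H - 3 Q$ ($m{\left(Q,H \right)} = - 3 \left(\left(Q + H\right) + 12 \left(-3\right)\right) = - 3 \left(\left(H + Q\right) - 36\right) = - 3 \left(-36 + H + Q\right) = 108 - 3 H - 3 Q$)
$\frac{1}{m{\left(z,62 + 43 \right)}} = \frac{1}{108 - 3 \left(62 + 43\right) - 21} = \frac{1}{108 - 315 - 21} = \frac{1}{-228} = - \frac{1}{228}$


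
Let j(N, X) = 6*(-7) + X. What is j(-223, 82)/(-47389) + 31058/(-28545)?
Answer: -1472949362/1352719005 ≈ -1.0889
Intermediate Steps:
j(N, X) = -42 + X
j(-223, 82)/(-47389) + 31058/(-28545) = (-42 + 82)/(-47389) + 31058/(-28545) = 40*(-1/47389) + 31058*(-1/28545) = -40/47389 - 31058/28545 = -1472949362/1352719005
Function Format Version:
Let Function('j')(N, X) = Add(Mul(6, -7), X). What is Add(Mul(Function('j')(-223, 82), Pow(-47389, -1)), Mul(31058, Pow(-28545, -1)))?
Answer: Rational(-1472949362, 1352719005) ≈ -1.0889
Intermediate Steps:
Function('j')(N, X) = Add(-42, X)
Add(Mul(Function('j')(-223, 82), Pow(-47389, -1)), Mul(31058, Pow(-28545, -1))) = Add(Mul(Add(-42, 82), Pow(-47389, -1)), Mul(31058, Pow(-28545, -1))) = Add(Mul(40, Rational(-1, 47389)), Mul(31058, Rational(-1, 28545))) = Add(Rational(-40, 47389), Rational(-31058, 28545)) = Rational(-1472949362, 1352719005)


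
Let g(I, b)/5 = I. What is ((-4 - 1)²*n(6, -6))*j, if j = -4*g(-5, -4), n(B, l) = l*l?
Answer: 90000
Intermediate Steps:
g(I, b) = 5*I
n(B, l) = l²
j = 100 (j = -20*(-5) = -4*(-25) = 100)
((-4 - 1)²*n(6, -6))*j = ((-4 - 1)²*(-6)²)*100 = ((-5)²*36)*100 = (25*36)*100 = 900*100 = 90000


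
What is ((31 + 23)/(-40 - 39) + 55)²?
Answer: 18412681/6241 ≈ 2950.3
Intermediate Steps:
((31 + 23)/(-40 - 39) + 55)² = (54/(-79) + 55)² = (54*(-1/79) + 55)² = (-54/79 + 55)² = (4291/79)² = 18412681/6241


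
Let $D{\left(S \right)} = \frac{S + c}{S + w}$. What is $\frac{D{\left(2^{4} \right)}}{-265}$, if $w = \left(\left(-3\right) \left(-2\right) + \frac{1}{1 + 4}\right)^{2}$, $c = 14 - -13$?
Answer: $- \frac{215}{72133} \approx -0.0029806$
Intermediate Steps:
$c = 27$ ($c = 14 + 13 = 27$)
$w = \frac{961}{25}$ ($w = \left(6 + \frac{1}{5}\right)^{2} = \left(\frac{31}{5}\right)^{2} = \frac{961}{25} \approx 38.44$)
$D{\left(S \right)} = \frac{27 + S}{\frac{961}{25} + S}$ ($D{\left(S \right)} = \frac{S + 27}{S + \frac{961}{25}} = \frac{27 + S}{\frac{961}{25} + S}$)
$\frac{D{\left(2^{4} \right)}}{-265} = \frac{25 \frac{1}{961 + 25 \cdot 2^{4}} \left(27 + 2^{4}\right)}{-265} = \frac{25 \left(27 + 16\right)}{961 + 25 \cdot 16} \left(- \frac{1}{265}\right) = 25 \frac{1}{961 + 400} \cdot 43 \left(- \frac{1}{265}\right) = 25 \cdot \frac{1}{1361} \cdot 43 \left(- \frac{1}{265}\right) = \frac{1075}{1361} \left(- \frac{1}{265}\right) = - \frac{215}{72133}$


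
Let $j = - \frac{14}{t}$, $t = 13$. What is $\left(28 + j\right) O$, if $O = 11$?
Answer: $\frac{3850}{13} \approx 296.15$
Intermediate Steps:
$j = - \frac{14}{13} \approx -1.0769$
$\left(28 + j\right) O = \left(28 - \frac{14}{13}\right) 11 = \frac{350}{13} \cdot 11 = \frac{3850}{13}$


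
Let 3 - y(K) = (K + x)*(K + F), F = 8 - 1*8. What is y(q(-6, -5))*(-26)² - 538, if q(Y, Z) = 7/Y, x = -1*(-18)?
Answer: 132893/9 ≈ 14766.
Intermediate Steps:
F = 0 (F = 8 - 8 = 0)
x = 18
y(K) = 3 - K*(18 + K) (y(K) = 3 - (K + 18)*(K + 0) = 3 - (18 + K)*K = 3 - K*(18 + K))
y(q(-6, -5))*(-26)² - 538 = (3 - (7/(-6))² - 126/(-6))*(-26)² - 538 = (3 - (7*(-⅙))² - 126*(-1)/6)*676 - 538 = (3 - (-7/6)² - 18*(-7/6))*676 - 538 = (3 - 1*49/36 + 21)*676 - 538 = (3 - 49/36 + 21)*676 - 538 = (815/36)*676 - 538 = 137735/9 - 538 = 132893/9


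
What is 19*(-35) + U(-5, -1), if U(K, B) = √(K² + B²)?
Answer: -665 + √26 ≈ -659.90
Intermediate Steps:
U(K, B) = √(B² + K²)
19*(-35) + U(-5, -1) = 19*(-35) + √((-1)² + (-5)²) = -665 + √(1 + 25) = -665 + √26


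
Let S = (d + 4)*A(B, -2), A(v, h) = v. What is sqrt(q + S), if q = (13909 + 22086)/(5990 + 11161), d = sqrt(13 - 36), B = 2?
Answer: sqrt(2970604653 + 588313602*I*sqrt(23))/17151 ≈ 3.466 + 1.3837*I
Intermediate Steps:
d = I*sqrt(23) (d = sqrt(-23) = I*sqrt(23) ≈ 4.7958*I)
q = 35995/17151 ≈ 2.0987
S = 8 + 2*I*sqrt(23) (S = (I*sqrt(23) + 4)*2 = (4 + I*sqrt(23))*2 = 8 + 2*I*sqrt(23) ≈ 8.0 + 9.5917*I)
sqrt(q + S) = sqrt(35995/17151 + (8 + 2*I*sqrt(23))) = sqrt(173203/17151 + 2*I*sqrt(23))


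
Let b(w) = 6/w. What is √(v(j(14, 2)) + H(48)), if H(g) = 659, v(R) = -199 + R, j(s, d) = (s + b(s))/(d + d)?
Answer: √90867/14 ≈ 21.532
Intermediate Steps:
j(s, d) = (s + 6/s)/(2*d) (j(s, d) = (s + 6/s)/(d + d) = (s + 6/s)/((2*d)) = (s + 6/s)*(1/(2*d)) = (s + 6/s)/(2*d))
√(v(j(14, 2)) + H(48)) = √((-199 + (½)*(6 + 14²)/(2*14)) + 659) = √((-199 + (½)*(½)*(1/14)*(6 + 196)) + 659) = √((-199 + (½)*(½)*(1/14)*202) + 659) = √((-199 + 101/28) + 659) = √(-5471/28 + 659) = √(12981/28) = √90867/14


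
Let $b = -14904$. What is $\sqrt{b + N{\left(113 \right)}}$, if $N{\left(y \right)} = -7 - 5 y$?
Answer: $2 i \sqrt{3869} \approx 124.4 i$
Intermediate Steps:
$\sqrt{b + N{\left(113 \right)}} = \sqrt{-14904 - 572} = \sqrt{-15476} = 2 i \sqrt{3869}$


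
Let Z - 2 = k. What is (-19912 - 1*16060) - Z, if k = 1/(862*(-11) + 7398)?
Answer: -74969815/2084 ≈ -35974.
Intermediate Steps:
k = -1/2084 (k = 1/(-9482 + 7398) = 1/(-2084) = -1/2084 ≈ -0.00047985)
Z = 4167/2084 (Z = 2 - 1/2084 = 4167/2084 ≈ 1.9995)
(-19912 - 1*16060) - Z = (-19912 - 1*16060) - 1*4167/2084 = (-19912 - 16060) - 4167/2084 = -35972 - 4167/2084 = -74969815/2084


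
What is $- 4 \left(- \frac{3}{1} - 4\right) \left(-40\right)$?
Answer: $-1120$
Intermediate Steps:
$- 4 \left(- \frac{3}{1} - 4\right) \left(-40\right) = - 4 \left(\left(-3\right) 1 - 4\right) \left(-40\right) = - 4 \left(-3 - 4\right) \left(-40\right) = \left(-4\right) \left(-7\right) \left(-40\right) = 28 \left(-40\right) = -1120$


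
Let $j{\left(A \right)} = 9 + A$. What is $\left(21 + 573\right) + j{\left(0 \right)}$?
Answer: $603$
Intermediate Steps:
$\left(21 + 573\right) + j{\left(0 \right)} = \left(21 + 573\right) + \left(9 + 0\right) = 594 + 9 = 603$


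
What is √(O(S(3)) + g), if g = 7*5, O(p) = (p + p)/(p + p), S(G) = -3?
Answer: 6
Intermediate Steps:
O(p) = 1 (O(p) = (2*p)/((2*p)) = (2*p)*(1/(2*p)) = 1)
g = 35
√(O(S(3)) + g) = √(1 + 35) = √36 = 6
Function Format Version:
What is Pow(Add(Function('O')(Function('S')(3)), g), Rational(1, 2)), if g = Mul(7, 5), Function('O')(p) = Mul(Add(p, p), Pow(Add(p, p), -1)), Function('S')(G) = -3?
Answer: 6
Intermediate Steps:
Function('O')(p) = 1 (Function('O')(p) = Mul(Mul(2, p), Pow(Mul(2, p), -1)) = Mul(Mul(2, p), Mul(Rational(1, 2), Pow(p, -1))) = 1)
g = 35
Pow(Add(Function('O')(Function('S')(3)), g), Rational(1, 2)) = Pow(Add(1, 35), Rational(1, 2)) = Pow(36, Rational(1, 2)) = 6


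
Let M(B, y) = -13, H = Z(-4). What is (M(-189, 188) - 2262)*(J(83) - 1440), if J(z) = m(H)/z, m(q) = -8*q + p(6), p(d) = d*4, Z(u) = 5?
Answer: 271944400/83 ≈ 3.2764e+6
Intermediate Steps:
p(d) = 4*d
H = 5
m(q) = 24 - 8*q (m(q) = -8*q + 4*6 = -8*q + 24 = 24 - 8*q)
J(z) = -16/z (J(z) = (24 - 8*5)/z = (24 - 40)/z = -16/z)
(M(-189, 188) - 2262)*(J(83) - 1440) = (-13 - 2262)*(-16/83 - 1440) = -2275*(-16*1/83 - 1440) = -2275*(-16/83 - 1440) = -2275*(-119536/83) = 271944400/83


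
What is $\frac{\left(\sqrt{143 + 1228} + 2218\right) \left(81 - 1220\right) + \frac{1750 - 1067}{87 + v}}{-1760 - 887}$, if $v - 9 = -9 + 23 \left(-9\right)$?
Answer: $\frac{303156923}{317640} + \frac{1139 \sqrt{1371}}{2647} \approx 970.34$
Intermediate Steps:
$v = -207$ ($v = 9 + \left(-9 + 23 \left(-9\right)\right) = 9 - 216 = -207$)
$\frac{\left(\sqrt{143 + 1228} + 2218\right) \left(81 - 1220\right) + \frac{1750 - 1067}{87 + v}}{-1760 - 887} = \frac{\left(\sqrt{143 + 1228} + 2218\right) \left(81 - 1220\right) + \frac{1750 - 1067}{87 - 207}}{-1760 - 887} = \frac{\left(\sqrt{1371} + 2218\right) \left(-1139\right) + \frac{683}{-120}}{-2647} = \left(\left(2218 + \sqrt{1371}\right) \left(-1139\right) + 683 \left(- \frac{1}{120}\right)\right) \left(- \frac{1}{2647}\right) = \left(\left(-2526302 - 1139 \sqrt{1371}\right) - \frac{683}{120}\right) \left(- \frac{1}{2647}\right) = \left(- \frac{303156923}{120} - 1139 \sqrt{1371}\right) \left(- \frac{1}{2647}\right) = \frac{303156923}{317640} + \frac{1139 \sqrt{1371}}{2647}$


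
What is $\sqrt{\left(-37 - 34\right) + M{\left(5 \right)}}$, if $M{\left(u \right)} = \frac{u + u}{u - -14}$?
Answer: $\frac{i \sqrt{25441}}{19} \approx 8.3949 i$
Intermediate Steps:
$M{\left(u \right)} = \frac{2 u}{14 + u}$ ($M{\left(u \right)} = \frac{2 u}{u + 14} = \frac{2 u}{14 + u}$)
$\sqrt{\left(-37 - 34\right) + M{\left(5 \right)}} = \sqrt{\left(-37 - 34\right) + 2 \cdot 5 \frac{1}{14 + 5}} = \sqrt{\left(-37 - 34\right) + 2 \cdot 5 \cdot \frac{1}{19}} = \sqrt{-71 + 2 \cdot 5 \cdot \frac{1}{19}} = \sqrt{-71 + \frac{10}{19}} = \sqrt{- \frac{1339}{19}} = \frac{i \sqrt{25441}}{19}$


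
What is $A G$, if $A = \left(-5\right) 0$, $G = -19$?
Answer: $0$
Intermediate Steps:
$A = 0$
$A G = 0 \left(-19\right) = 0$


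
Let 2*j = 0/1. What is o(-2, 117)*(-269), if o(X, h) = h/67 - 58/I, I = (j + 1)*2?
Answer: 491194/67 ≈ 7331.3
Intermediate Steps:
j = 0 (j = (0/1)/2 = (0*1)/2 = (½)*0 = 0)
I = 2 (I = (0 + 1)*2 = 1*2 = 2)
o(X, h) = -29 + h/67 (o(X, h) = h/67 - 58/2 = h*(1/67) - 58*½ = h/67 - 29 = -29 + h/67)
o(-2, 117)*(-269) = (-29 + (1/67)*117)*(-269) = (-29 + 117/67)*(-269) = -1826/67*(-269) = 491194/67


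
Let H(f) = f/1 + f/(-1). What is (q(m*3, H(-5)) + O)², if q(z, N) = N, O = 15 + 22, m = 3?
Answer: 1369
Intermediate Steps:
O = 37
H(f) = 0 (H(f) = f*1 + f*(-1) = f - f = 0)
(q(m*3, H(-5)) + O)² = (0 + 37)² = 37² = 1369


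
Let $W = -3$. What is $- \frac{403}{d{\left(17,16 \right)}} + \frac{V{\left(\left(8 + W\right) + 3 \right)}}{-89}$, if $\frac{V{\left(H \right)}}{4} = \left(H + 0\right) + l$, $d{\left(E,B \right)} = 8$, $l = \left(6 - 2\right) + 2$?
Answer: $- \frac{36315}{712} \approx -51.004$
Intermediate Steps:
$l = 6$ ($l = 4 + 2 = 6$)
$V{\left(H \right)} = 24 + 4 H$ ($V{\left(H \right)} = 4 \left(\left(H + 0\right) + 6\right) = 4 \left(H + 6\right) = 4 \left(6 + H\right) = 24 + 4 H$)
$- \frac{403}{d{\left(17,16 \right)}} + \frac{V{\left(\left(8 + W\right) + 3 \right)}}{-89} = - \frac{403}{8} + \frac{24 + 4 \left(\left(8 - 3\right) + 3\right)}{-89} = \left(-403\right) \frac{1}{8} + \left(24 + 4 \left(5 + 3\right)\right) \left(- \frac{1}{89}\right) = - \frac{403}{8} + \left(24 + 4 \cdot 8\right) \left(- \frac{1}{89}\right) = - \frac{403}{8} + \left(24 + 32\right) \left(- \frac{1}{89}\right) = - \frac{403}{8} + 56 \left(- \frac{1}{89}\right) = - \frac{403}{8} - \frac{56}{89} = - \frac{36315}{712}$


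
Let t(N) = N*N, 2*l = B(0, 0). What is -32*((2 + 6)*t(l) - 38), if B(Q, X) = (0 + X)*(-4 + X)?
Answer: 1216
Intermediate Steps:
B(Q, X) = X*(-4 + X)
l = 0 (l = (0*(-4 + 0))/2 = (0*(-4))/2 = (½)*0 = 0)
t(N) = N²
-32*((2 + 6)*t(l) - 38) = -32*((2 + 6)*0² - 38) = -32*(8*0 - 38) = -32*(0 - 38) = -32*(-38) = 1216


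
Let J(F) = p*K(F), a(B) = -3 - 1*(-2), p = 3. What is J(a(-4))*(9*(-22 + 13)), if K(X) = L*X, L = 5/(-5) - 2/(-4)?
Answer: -243/2 ≈ -121.50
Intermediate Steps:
L = -1/2 (L = 5*(-1/5) - 2*(-1/4) = -1 + 1/2 = -1/2 ≈ -0.50000)
a(B) = -1 (a(B) = -3 + 2 = -1)
K(X) = -X/2
J(F) = -3*F/2 (J(F) = 3*(-F/2) = -3*F/2)
J(a(-4))*(9*(-22 + 13)) = (-3/2*(-1))*(9*(-22 + 13)) = 3*(9*(-9))/2 = (3/2)*(-81) = -243/2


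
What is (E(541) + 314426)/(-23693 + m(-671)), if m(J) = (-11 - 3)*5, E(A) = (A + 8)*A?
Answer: -611435/23763 ≈ -25.731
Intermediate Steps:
E(A) = A*(8 + A) (E(A) = (8 + A)*A = A*(8 + A))
m(J) = -70 (m(J) = -14*5 = -70)
(E(541) + 314426)/(-23693 + m(-671)) = (541*(8 + 541) + 314426)/(-23693 - 70) = (541*549 + 314426)/(-23763) = (297009 + 314426)*(-1/23763) = 611435*(-1/23763) = -611435/23763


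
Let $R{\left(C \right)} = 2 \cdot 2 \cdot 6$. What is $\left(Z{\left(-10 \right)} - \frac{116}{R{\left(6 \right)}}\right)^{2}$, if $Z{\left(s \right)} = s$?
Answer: $\frac{7921}{36} \approx 220.03$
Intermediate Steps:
$R{\left(C \right)} = 24$ ($R{\left(C \right)} = 4 \cdot 6 = 24$)
$\left(Z{\left(-10 \right)} - \frac{116}{R{\left(6 \right)}}\right)^{2} = \left(-10 - \frac{116}{24}\right)^{2} = \left(-10 - \frac{29}{6}\right)^{2} = \left(- \frac{89}{6}\right)^{2} = \frac{7921}{36}$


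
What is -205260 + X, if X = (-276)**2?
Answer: -129084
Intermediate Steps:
X = 76176
-205260 + X = -205260 + 76176 = -129084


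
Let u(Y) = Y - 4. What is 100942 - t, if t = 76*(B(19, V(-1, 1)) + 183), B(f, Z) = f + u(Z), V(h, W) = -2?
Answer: 86046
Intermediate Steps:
u(Y) = -4 + Y
B(f, Z) = -4 + Z + f (B(f, Z) = f + (-4 + Z) = -4 + Z + f)
t = 14896 (t = 76*((-4 - 2 + 19) + 183) = 76*(13 + 183) = 76*196 = 14896)
100942 - t = 100942 - 1*14896 = 100942 - 14896 = 86046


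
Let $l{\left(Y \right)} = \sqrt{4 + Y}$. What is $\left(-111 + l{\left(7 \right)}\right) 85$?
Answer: $-9435 + 85 \sqrt{11} \approx -9153.1$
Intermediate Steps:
$\left(-111 + l{\left(7 \right)}\right) 85 = \left(-111 + \sqrt{4 + 7}\right) 85 = \left(-111 + \sqrt{11}\right) 85 = -9435 + 85 \sqrt{11}$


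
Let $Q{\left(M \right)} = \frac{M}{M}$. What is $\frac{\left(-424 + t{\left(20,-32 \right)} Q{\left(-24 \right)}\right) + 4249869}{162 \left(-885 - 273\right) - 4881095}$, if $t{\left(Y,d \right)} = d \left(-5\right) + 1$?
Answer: $- \frac{4249606}{5068691} \approx -0.8384$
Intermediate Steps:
$Q{\left(M \right)} = 1$
$t{\left(Y,d \right)} = 1 - 5 d$ ($t{\left(Y,d \right)} = - 5 d + 1 = 1 - 5 d$)
$\frac{\left(-424 + t{\left(20,-32 \right)} Q{\left(-24 \right)}\right) + 4249869}{162 \left(-885 - 273\right) - 4881095} = \frac{\left(-424 + \left(1 - -160\right) 1\right) + 4249869}{162 \left(-885 - 273\right) - 4881095} = \frac{\left(-424 + \left(1 + 160\right) 1\right) + 4249869}{162 \left(-1158\right) - 4881095} = \frac{\left(-424 + 161 \cdot 1\right) + 4249869}{-187596 - 4881095} = \frac{\left(-424 + 161\right) + 4249869}{-5068691} = \left(-263 + 4249869\right) \left(- \frac{1}{5068691}\right) = 4249606 \left(- \frac{1}{5068691}\right) = - \frac{4249606}{5068691}$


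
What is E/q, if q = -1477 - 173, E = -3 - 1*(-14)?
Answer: -1/150 ≈ -0.0066667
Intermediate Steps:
E = 11 (E = -3 + 14 = 11)
q = -1650
E/q = 11/(-1650) = -1/1650*11 = -1/150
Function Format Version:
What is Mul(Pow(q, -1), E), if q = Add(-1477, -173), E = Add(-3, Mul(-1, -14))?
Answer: Rational(-1, 150) ≈ -0.0066667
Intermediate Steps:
E = 11 (E = Add(-3, 14) = 11)
q = -1650
Mul(Pow(q, -1), E) = Mul(Pow(-1650, -1), 11) = Mul(Rational(-1, 1650), 11) = Rational(-1, 150)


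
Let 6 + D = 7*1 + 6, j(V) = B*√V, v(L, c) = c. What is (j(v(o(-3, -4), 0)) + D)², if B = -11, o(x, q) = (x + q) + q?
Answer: 49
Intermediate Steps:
o(x, q) = x + 2*q (o(x, q) = (q + x) + q = x + 2*q)
j(V) = -11*√V
D = 7 (D = -6 + (7*1 + 6) = -6 + (7 + 6) = -6 + 13 = 7)
(j(v(o(-3, -4), 0)) + D)² = (-11*√0 + 7)² = (-11*0 + 7)² = (0 + 7)² = 7² = 49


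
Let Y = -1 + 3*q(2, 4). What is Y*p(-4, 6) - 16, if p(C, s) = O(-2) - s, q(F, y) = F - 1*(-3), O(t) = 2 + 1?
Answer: -58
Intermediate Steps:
O(t) = 3
q(F, y) = 3 + F (q(F, y) = F + 3 = 3 + F)
p(C, s) = 3 - s
Y = 14 (Y = -1 + 3*(3 + 2) = -1 + 3*5 = -1 + 15 = 14)
Y*p(-4, 6) - 16 = 14*(3 - 1*6) - 16 = 14*(3 - 6) - 16 = 14*(-3) - 16 = -42 - 16 = -58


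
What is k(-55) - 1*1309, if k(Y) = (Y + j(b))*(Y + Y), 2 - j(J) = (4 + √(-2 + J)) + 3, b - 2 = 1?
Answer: 5401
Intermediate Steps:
b = 3 (b = 2 + 1 = 3)
j(J) = -5 - √(-2 + J) (j(J) = 2 - ((4 + √(-2 + J)) + 3) = 2 - (7 + √(-2 + J)) = 2 + (-7 - √(-2 + J)) = -5 - √(-2 + J))
k(Y) = 2*Y*(-6 + Y) (k(Y) = (Y + (-5 - √(-2 + 3)))*(Y + Y) = (Y + (-5 - √1))*(2*Y) = (Y + (-5 - 1*1))*(2*Y) = (Y + (-5 - 1))*(2*Y) = (Y - 6)*(2*Y) = (-6 + Y)*(2*Y) = 2*Y*(-6 + Y))
k(-55) - 1*1309 = 2*(-55)*(-6 - 55) - 1*1309 = 2*(-55)*(-61) - 1309 = 6710 - 1309 = 5401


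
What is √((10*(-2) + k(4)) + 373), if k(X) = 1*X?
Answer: √357 ≈ 18.894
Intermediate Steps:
k(X) = X
√((10*(-2) + k(4)) + 373) = √((10*(-2) + 4) + 373) = √((-20 + 4) + 373) = √(-16 + 373) = √357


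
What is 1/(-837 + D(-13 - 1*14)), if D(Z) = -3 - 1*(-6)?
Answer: -1/834 ≈ -0.0011990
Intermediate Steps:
D(Z) = 3 (D(Z) = -3 + 6 = 3)
1/(-837 + D(-13 - 1*14)) = 1/(-837 + 3) = 1/(-834) = -1/834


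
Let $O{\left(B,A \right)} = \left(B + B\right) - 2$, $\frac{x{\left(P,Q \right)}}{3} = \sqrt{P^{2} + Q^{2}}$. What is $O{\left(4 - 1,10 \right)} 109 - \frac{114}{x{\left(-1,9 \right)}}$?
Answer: $436 - \frac{19 \sqrt{82}}{41} \approx 431.8$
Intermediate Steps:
$x{\left(P,Q \right)} = 3 \sqrt{P^{2} + Q^{2}}$
$O{\left(B,A \right)} = -2 + 2 B$ ($O{\left(B,A \right)} = 2 B - 2 = -2 + 2 B$)
$O{\left(4 - 1,10 \right)} 109 - \frac{114}{x{\left(-1,9 \right)}} = \left(-2 + 2 \left(4 - 1\right)\right) 109 - \frac{114}{3 \sqrt{\left(-1\right)^{2} + 9^{2}}} = \left(-2 + 2 \cdot 3\right) 109 - \frac{114}{3 \sqrt{1 + 81}} = \left(-2 + 6\right) 109 - \frac{114}{3 \sqrt{82}} = 4 \cdot 109 - 114 \frac{\sqrt{82}}{246} = 436 - \frac{19 \sqrt{82}}{41}$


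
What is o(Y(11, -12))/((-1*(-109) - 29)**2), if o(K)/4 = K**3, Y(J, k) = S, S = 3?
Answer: 27/1600 ≈ 0.016875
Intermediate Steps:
Y(J, k) = 3
o(K) = 4*K**3
o(Y(11, -12))/((-1*(-109) - 29)**2) = (4*3**3)/((-1*(-109) - 29)**2) = (4*27)/((109 - 29)**2) = 108/(80**2) = 108/6400 = 108*(1/6400) = 27/1600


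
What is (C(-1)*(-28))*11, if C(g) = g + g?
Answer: 616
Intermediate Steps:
C(g) = 2*g
(C(-1)*(-28))*11 = ((2*(-1))*(-28))*11 = -2*(-28)*11 = 56*11 = 616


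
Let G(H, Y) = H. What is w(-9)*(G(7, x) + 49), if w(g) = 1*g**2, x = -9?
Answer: 4536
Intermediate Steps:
w(g) = g**2
w(-9)*(G(7, x) + 49) = (-9)**2*(7 + 49) = 81*56 = 4536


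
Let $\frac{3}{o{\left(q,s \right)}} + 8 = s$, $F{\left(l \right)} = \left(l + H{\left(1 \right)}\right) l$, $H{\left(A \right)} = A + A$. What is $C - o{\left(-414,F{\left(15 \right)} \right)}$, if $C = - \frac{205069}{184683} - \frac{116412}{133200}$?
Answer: $- \frac{112323915289}{56260597900} \approx -1.9965$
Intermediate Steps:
$H{\left(A \right)} = 2 A$
$F{\left(l \right)} = l \left(2 + l\right)$ ($F{\left(l \right)} = \left(l + 2 \cdot 1\right) l = \left(l + 2\right) l = \left(2 + l\right) l = l \left(2 + l\right)$)
$C = - \frac{451986187}{227775700}$ ($C = \left(-205069\right) \frac{1}{184683} - \frac{9701}{11100} = - \frac{205069}{184683} - \frac{9701}{11100} = - \frac{451986187}{227775700} \approx -1.9843$)
$o{\left(q,s \right)} = \frac{3}{-8 + s}$
$C - o{\left(-414,F{\left(15 \right)} \right)} = - \frac{451986187}{227775700} - \frac{3}{-8 + 15 \left(2 + 15\right)} = - \frac{451986187}{227775700} - \frac{3}{-8 + 15 \cdot 17} = - \frac{451986187}{227775700} - \frac{3}{-8 + 255} = - \frac{451986187}{227775700} - \frac{3}{247} = - \frac{112323915289}{56260597900}$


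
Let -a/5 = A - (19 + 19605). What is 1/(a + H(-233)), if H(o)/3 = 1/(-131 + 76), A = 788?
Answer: 55/5179897 ≈ 1.0618e-5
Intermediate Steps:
a = 94180 (a = -5*(788 - (19 + 19605)) = -5*(788 - 1*19624) = -5*(788 - 19624) = -5*(-18836) = 94180)
H(o) = -3/55 (H(o) = 3/(-131 + 76) = 3/(-55) = 3*(-1/55) = -3/55)
1/(a + H(-233)) = 1/(94180 - 3/55) = 1/(5179897/55) = 55/5179897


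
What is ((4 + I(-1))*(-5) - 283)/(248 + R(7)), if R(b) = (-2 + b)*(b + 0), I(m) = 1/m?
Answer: -298/283 ≈ -1.0530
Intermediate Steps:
R(b) = b*(-2 + b) (R(b) = (-2 + b)*b = b*(-2 + b))
((4 + I(-1))*(-5) - 283)/(248 + R(7)) = ((4 + 1/(-1))*(-5) - 283)/(248 + 7*(-2 + 7)) = ((4 - 1)*(-5) - 283)/(248 + 7*5) = (3*(-5) - 283)/(248 + 35) = (-15 - 283)/283 = -298*1/283 = -298/283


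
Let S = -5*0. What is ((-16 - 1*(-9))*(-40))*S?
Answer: 0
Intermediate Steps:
S = 0
((-16 - 1*(-9))*(-40))*S = ((-16 - 1*(-9))*(-40))*0 = ((-16 + 9)*(-40))*0 = -7*(-40)*0 = 280*0 = 0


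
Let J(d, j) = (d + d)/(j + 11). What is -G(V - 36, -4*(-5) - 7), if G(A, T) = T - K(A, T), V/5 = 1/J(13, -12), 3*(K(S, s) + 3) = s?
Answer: -35/3 ≈ -11.667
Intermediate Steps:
J(d, j) = 2*d/(11 + j) (J(d, j) = (2*d)/(11 + j) = 2*d/(11 + j))
K(S, s) = -3 + s/3
V = -5/26 (V = 5/((2*13/(11 - 12))) = 5/((2*13/(-1))) = 5/((2*13*(-1))) = 5/(-26) = 5*(-1/26) = -5/26 ≈ -0.19231)
G(A, T) = 3 + 2*T/3 (G(A, T) = T - (-3 + T/3) = T + (3 - T/3) = 3 + 2*T/3)
-G(V - 36, -4*(-5) - 7) = -(3 + 2*(-4*(-5) - 7)/3) = -(3 + 2*(20 - 7)/3) = -(3 + (2/3)*13) = -(3 + 26/3) = -1*35/3 = -35/3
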